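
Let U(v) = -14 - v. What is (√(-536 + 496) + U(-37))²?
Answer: 489 + 92*I*√10 ≈ 489.0 + 290.93*I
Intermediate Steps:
(√(-536 + 496) + U(-37))² = (√(-536 + 496) + (-14 - 1*(-37)))² = (√(-40) + (-14 + 37))² = (2*I*√10 + 23)² = (23 + 2*I*√10)²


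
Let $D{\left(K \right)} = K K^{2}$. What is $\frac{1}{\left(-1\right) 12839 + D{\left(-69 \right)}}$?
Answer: $- \frac{1}{341348} \approx -2.9296 \cdot 10^{-6}$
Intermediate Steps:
$D{\left(K \right)} = K^{3}$
$\frac{1}{\left(-1\right) 12839 + D{\left(-69 \right)}} = \frac{1}{\left(-1\right) 12839 + \left(-69\right)^{3}} = \frac{1}{-12839 - 328509} = \frac{1}{-341348} = - \frac{1}{341348}$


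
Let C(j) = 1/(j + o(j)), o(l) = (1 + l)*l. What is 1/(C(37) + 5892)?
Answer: 1443/8502157 ≈ 0.00016972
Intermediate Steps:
o(l) = l*(1 + l)
C(j) = 1/(j + j*(1 + j))
1/(C(37) + 5892) = 1/(1/(37*(2 + 37)) + 5892) = 1/((1/37)/39 + 5892) = 1/((1/37)*(1/39) + 5892) = 1/(1/1443 + 5892) = 1/(8502157/1443) = 1443/8502157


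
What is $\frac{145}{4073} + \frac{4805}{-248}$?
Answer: $- \frac{630155}{32584} \approx -19.339$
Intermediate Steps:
$\frac{145}{4073} + \frac{4805}{-248} = 145 \cdot \frac{1}{4073} + 4805 \left(- \frac{1}{248}\right) = \frac{145}{4073} - \frac{155}{8} = - \frac{630155}{32584}$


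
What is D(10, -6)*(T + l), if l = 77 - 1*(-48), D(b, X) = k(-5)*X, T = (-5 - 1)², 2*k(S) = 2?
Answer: -966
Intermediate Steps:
k(S) = 1 (k(S) = (½)*2 = 1)
T = 36 (T = (-6)² = 36)
D(b, X) = X (D(b, X) = 1*X = X)
l = 125 (l = 77 + 48 = 125)
D(10, -6)*(T + l) = -6*(36 + 125) = -6*161 = -966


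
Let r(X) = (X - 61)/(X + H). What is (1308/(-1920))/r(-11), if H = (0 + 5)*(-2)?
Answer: -763/3840 ≈ -0.19870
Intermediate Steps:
H = -10 (H = 5*(-2) = -10)
r(X) = (-61 + X)/(-10 + X) (r(X) = (X - 61)/(X - 10) = (-61 + X)/(-10 + X))
(1308/(-1920))/r(-11) = (1308/(-1920))/(((-61 - 11)/(-10 - 11))) = (1308*(-1/1920))/((-72/(-21))) = -109/(160*((-1/21*(-72)))) = -109/(160*24/7) = -109/160*7/24 = -763/3840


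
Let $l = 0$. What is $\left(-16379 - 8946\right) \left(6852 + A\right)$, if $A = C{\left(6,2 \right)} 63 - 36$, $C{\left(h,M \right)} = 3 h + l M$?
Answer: $-201333750$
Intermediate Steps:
$C{\left(h,M \right)} = 3 h$ ($C{\left(h,M \right)} = 3 h + 0 M = 3 h + 0 = 3 h$)
$A = 1098$ ($A = 3 \cdot 6 \cdot 63 - 36 = 18 \cdot 63 - 36 = 1134 - 36 = 1098$)
$\left(-16379 - 8946\right) \left(6852 + A\right) = \left(-16379 - 8946\right) \left(6852 + 1098\right) = \left(-25325\right) 7950 = -201333750$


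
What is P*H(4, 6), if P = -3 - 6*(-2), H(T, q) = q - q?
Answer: 0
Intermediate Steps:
H(T, q) = 0
P = 9 (P = -3 + 12 = 9)
P*H(4, 6) = 9*0 = 0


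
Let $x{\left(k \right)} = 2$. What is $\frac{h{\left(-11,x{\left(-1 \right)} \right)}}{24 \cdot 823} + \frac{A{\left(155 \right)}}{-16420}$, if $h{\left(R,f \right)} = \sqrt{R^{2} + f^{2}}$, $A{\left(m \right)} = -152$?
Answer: $\frac{38}{4105} + \frac{5 \sqrt{5}}{19752} \approx 0.009823$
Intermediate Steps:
$\frac{h{\left(-11,x{\left(-1 \right)} \right)}}{24 \cdot 823} + \frac{A{\left(155 \right)}}{-16420} = \frac{\sqrt{\left(-11\right)^{2} + 2^{2}}}{24 \cdot 823} - \frac{152}{-16420} = \frac{\sqrt{121 + 4}}{19752} - - \frac{38}{4105} = \sqrt{125} \cdot \frac{1}{19752} + \frac{38}{4105} = 5 \sqrt{5} \cdot \frac{1}{19752} + \frac{38}{4105} = \frac{5 \sqrt{5}}{19752} + \frac{38}{4105} = \frac{38}{4105} + \frac{5 \sqrt{5}}{19752}$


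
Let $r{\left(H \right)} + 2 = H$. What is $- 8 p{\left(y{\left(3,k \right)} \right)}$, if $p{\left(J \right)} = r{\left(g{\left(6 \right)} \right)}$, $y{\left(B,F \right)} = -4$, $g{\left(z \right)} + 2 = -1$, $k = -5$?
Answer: $40$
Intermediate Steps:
$g{\left(z \right)} = -3$ ($g{\left(z \right)} = -2 - 1 = -3$)
$r{\left(H \right)} = -2 + H$
$p{\left(J \right)} = -5$ ($p{\left(J \right)} = -2 - 3 = -5$)
$- 8 p{\left(y{\left(3,k \right)} \right)} = \left(-8\right) \left(-5\right) = 40$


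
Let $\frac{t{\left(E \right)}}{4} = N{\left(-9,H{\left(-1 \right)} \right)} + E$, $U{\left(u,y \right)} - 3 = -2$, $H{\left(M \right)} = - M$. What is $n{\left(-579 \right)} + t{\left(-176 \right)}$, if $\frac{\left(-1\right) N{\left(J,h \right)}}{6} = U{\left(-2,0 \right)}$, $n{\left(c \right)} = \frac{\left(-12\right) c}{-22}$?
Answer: $- \frac{11482}{11} \approx -1043.8$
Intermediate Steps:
$n{\left(c \right)} = \frac{6 c}{11}$ ($n{\left(c \right)} = - 12 c \left(- \frac{1}{22}\right) = \frac{6 c}{11}$)
$U{\left(u,y \right)} = 1$ ($U{\left(u,y \right)} = 3 - 2 = 1$)
$N{\left(J,h \right)} = -6$ ($N{\left(J,h \right)} = \left(-6\right) 1 = -6$)
$t{\left(E \right)} = -24 + 4 E$ ($t{\left(E \right)} = 4 \left(-6 + E\right) = -24 + 4 E$)
$n{\left(-579 \right)} + t{\left(-176 \right)} = \frac{6}{11} \left(-579\right) + \left(-24 + 4 \left(-176\right)\right) = - \frac{3474}{11} - 728 = - \frac{11482}{11}$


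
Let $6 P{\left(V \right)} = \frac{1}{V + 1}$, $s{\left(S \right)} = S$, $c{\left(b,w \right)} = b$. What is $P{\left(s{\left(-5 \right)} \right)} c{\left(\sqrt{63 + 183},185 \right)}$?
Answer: $- \frac{\sqrt{246}}{24} \approx -0.65352$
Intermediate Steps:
$P{\left(V \right)} = \frac{1}{6 \left(1 + V\right)}$ ($P{\left(V \right)} = \frac{1}{6 \left(V + 1\right)} = \frac{1}{6 \left(1 + V\right)}$)
$P{\left(s{\left(-5 \right)} \right)} c{\left(\sqrt{63 + 183},185 \right)} = \frac{1}{6 \left(1 - 5\right)} \sqrt{63 + 183} = \frac{1}{6 \left(-4\right)} \sqrt{246} = \frac{1}{6} \left(- \frac{1}{4}\right) \sqrt{246} = - \frac{\sqrt{246}}{24}$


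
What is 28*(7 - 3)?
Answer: 112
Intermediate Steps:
28*(7 - 3) = 28*4 = 112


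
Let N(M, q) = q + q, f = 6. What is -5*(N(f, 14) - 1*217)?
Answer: 945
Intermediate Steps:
N(M, q) = 2*q
-5*(N(f, 14) - 1*217) = -5*(2*14 - 1*217) = -5*(28 - 217) = -5*(-189) = 945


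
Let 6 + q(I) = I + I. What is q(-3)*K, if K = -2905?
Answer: 34860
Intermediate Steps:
q(I) = -6 + 2*I (q(I) = -6 + (I + I) = -6 + 2*I)
q(-3)*K = (-6 + 2*(-3))*(-2905) = (-6 - 6)*(-2905) = -12*(-2905) = 34860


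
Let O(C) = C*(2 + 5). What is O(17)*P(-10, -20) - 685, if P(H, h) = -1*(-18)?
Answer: 1457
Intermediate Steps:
P(H, h) = 18
O(C) = 7*C (O(C) = C*7 = 7*C)
O(17)*P(-10, -20) - 685 = (7*17)*18 - 685 = 119*18 - 685 = 2142 - 685 = 1457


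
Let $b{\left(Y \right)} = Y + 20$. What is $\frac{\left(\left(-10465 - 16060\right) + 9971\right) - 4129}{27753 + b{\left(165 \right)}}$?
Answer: $- \frac{20683}{27938} \approx -0.74032$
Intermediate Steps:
$b{\left(Y \right)} = 20 + Y$
$\frac{\left(\left(-10465 - 16060\right) + 9971\right) - 4129}{27753 + b{\left(165 \right)}} = \frac{\left(\left(-10465 - 16060\right) + 9971\right) - 4129}{27753 + \left(20 + 165\right)} = \frac{\left(-26525 + 9971\right) - 4129}{27753 + 185} = \frac{-16554 - 4129}{27938} = \left(-20683\right) \frac{1}{27938} = - \frac{20683}{27938}$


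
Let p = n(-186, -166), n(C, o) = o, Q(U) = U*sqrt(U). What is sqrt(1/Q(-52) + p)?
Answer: sqrt(-448864 + 2*I*sqrt(13))/52 ≈ 0.00010349 + 12.884*I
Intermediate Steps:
Q(U) = U**(3/2)
p = -166
sqrt(1/Q(-52) + p) = sqrt(1/((-52)**(3/2)) - 166) = sqrt(1/(-104*I*sqrt(13)) - 166) = sqrt(I*sqrt(13)/1352 - 166) = sqrt(-166 + I*sqrt(13)/1352)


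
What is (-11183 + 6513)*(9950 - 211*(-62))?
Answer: -107559440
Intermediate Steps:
(-11183 + 6513)*(9950 - 211*(-62)) = -4670*(9950 + 13082) = -4670*23032 = -107559440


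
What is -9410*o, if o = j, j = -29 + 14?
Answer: 141150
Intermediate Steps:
j = -15
o = -15
-9410*o = -9410*(-15) = 141150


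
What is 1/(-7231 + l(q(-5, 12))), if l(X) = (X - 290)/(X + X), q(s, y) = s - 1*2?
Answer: -14/100937 ≈ -0.00013870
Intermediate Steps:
q(s, y) = -2 + s (q(s, y) = s - 2 = -2 + s)
l(X) = (-290 + X)/(2*X) (l(X) = (-290 + X)/((2*X)) = (-290 + X)*(1/(2*X)) = (-290 + X)/(2*X))
1/(-7231 + l(q(-5, 12))) = 1/(-7231 + (-290 + (-2 - 5))/(2*(-2 - 5))) = 1/(-7231 + (1/2)*(-290 - 7)/(-7)) = 1/(-7231 + (1/2)*(-1/7)*(-297)) = 1/(-7231 + 297/14) = 1/(-100937/14) = -14/100937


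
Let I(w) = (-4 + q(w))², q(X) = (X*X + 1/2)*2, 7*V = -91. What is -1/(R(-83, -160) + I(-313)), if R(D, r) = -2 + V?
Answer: -1/38390524210 ≈ -2.6048e-11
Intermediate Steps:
V = -13 (V = (⅐)*(-91) = -13)
q(X) = 1 + 2*X² (q(X) = (X² + ½)*2 = (½ + X²)*2 = 1 + 2*X²)
I(w) = (-3 + 2*w²)² (I(w) = (-4 + (1 + 2*w²))² = (-3 + 2*w²)²)
R(D, r) = -15 (R(D, r) = -2 - 13 = -15)
-1/(R(-83, -160) + I(-313)) = -1/(-15 + (-3 + 2*(-313)²)²) = -1/(-15 + (-3 + 2*97969)²) = -1/(-15 + (-3 + 195938)²) = -1/(-15 + 195935²) = -1/(-15 + 38390524225) = -1/38390524210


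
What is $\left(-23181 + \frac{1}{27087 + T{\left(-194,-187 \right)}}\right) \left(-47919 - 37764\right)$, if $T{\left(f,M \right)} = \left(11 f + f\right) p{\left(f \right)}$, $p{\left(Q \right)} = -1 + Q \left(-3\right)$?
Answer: $\frac{877564573745782}{441827} \approx 1.9862 \cdot 10^{9}$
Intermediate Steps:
$p{\left(Q \right)} = -1 - 3 Q$
$T{\left(f,M \right)} = 12 f \left(-1 - 3 f\right)$ ($T{\left(f,M \right)} = \left(11 f + f\right) \left(-1 - 3 f\right) = 12 f \left(-1 - 3 f\right)$)
$\left(-23181 + \frac{1}{27087 + T{\left(-194,-187 \right)}}\right) \left(-47919 - 37764\right) = \left(-23181 + \frac{1}{27087 - - 2328 \left(1 + 3 \left(-194\right)\right)}\right) \left(-47919 - 37764\right) = \left(-23181 + \frac{1}{27087 - - 2328 \left(1 - 582\right)}\right) \left(-85683\right) = \left(-23181 + \frac{1}{27087 - \left(-2328\right) \left(-581\right)}\right) \left(-85683\right) = \left(-23181 + \frac{1}{27087 - 1352568}\right) \left(-85683\right) = \left(-23181 + \frac{1}{-1325481}\right) \left(-85683\right) = \left(-23181 - \frac{1}{1325481}\right) \left(-85683\right) = \left(- \frac{30725975062}{1325481}\right) \left(-85683\right) = \frac{877564573745782}{441827}$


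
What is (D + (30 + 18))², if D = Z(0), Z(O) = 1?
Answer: 2401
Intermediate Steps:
D = 1
(D + (30 + 18))² = (1 + (30 + 18))² = (1 + 48)² = 49² = 2401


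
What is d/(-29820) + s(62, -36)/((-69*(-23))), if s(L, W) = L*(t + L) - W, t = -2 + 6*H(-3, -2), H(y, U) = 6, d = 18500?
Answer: 2486711/788739 ≈ 3.1528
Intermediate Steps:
t = 34 (t = -2 + 6*6 = -2 + 36 = 34)
s(L, W) = -W + L*(34 + L) (s(L, W) = L*(34 + L) - W = -W + L*(34 + L))
d/(-29820) + s(62, -36)/((-69*(-23))) = 18500/(-29820) + (62² - 1*(-36) + 34*62)/((-69*(-23))) = 18500*(-1/29820) + (3844 + 36 + 2108)/1587 = -925/1491 + 5988*(1/1587) = -925/1491 + 1996/529 = 2486711/788739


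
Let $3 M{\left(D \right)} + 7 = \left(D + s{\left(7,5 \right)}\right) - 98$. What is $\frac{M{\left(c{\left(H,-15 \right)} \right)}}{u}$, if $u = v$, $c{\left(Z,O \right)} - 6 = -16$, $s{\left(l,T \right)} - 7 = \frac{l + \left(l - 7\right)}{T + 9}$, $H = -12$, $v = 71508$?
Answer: $- \frac{215}{429048} \approx -0.00050111$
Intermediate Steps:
$s{\left(l,T \right)} = 7 + \frac{-7 + 2 l}{9 + T}$ ($s{\left(l,T \right)} = 7 + \frac{l + \left(l - 7\right)}{T + 9} = 7 + \frac{l + \left(-7 + l\right)}{9 + T} = 7 + \frac{-7 + 2 l}{9 + T}$)
$c{\left(Z,O \right)} = -10$ ($c{\left(Z,O \right)} = 6 - 16 = -10$)
$u = 71508$
$M{\left(D \right)} = - \frac{65}{2} + \frac{D}{3}$ ($M{\left(D \right)} = - \frac{7}{3} + \frac{\left(D + \frac{56 + 2 \cdot 7 + 7 \cdot 5}{9 + 5}\right) - 98}{3} = - \frac{7}{3} + \frac{\left(D + \frac{56 + 14 + 35}{14}\right) - 98}{3} = - \frac{7}{3} + \frac{\left(D + \frac{1}{14} \cdot 105\right) - 98}{3} = - \frac{7}{3} + \frac{\left(D + \frac{15}{2}\right) - 98}{3} = - \frac{7}{3} + \frac{\left(\frac{15}{2} + D\right) - 98}{3} = - \frac{7}{3} + \frac{- \frac{181}{2} + D}{3} = - \frac{7}{3} + \left(- \frac{181}{6} + \frac{D}{3}\right) = - \frac{65}{2} + \frac{D}{3}$)
$\frac{M{\left(c{\left(H,-15 \right)} \right)}}{u} = \frac{- \frac{65}{2} + \frac{1}{3} \left(-10\right)}{71508} = \left(- \frac{65}{2} - \frac{10}{3}\right) \frac{1}{71508} = \left(- \frac{215}{6}\right) \frac{1}{71508} = - \frac{215}{429048}$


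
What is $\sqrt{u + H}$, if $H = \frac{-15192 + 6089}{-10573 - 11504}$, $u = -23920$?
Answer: $\frac{i \sqrt{1295362423861}}{7359} \approx 154.66 i$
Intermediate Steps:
$H = \frac{9103}{22077}$ ($H = - \frac{9103}{-22077} = \left(-9103\right) \left(- \frac{1}{22077}\right) = \frac{9103}{22077} \approx 0.41233$)
$\sqrt{u + H} = \sqrt{-23920 + \frac{9103}{22077}} = \sqrt{- \frac{528072737}{22077}} = \frac{i \sqrt{1295362423861}}{7359}$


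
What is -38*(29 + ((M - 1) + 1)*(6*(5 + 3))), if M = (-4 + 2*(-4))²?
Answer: -263758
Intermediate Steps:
M = 144 (M = (-4 - 8)² = (-12)² = 144)
-38*(29 + ((M - 1) + 1)*(6*(5 + 3))) = -38*(29 + ((144 - 1) + 1)*(6*(5 + 3))) = -38*(29 + (143 + 1)*(6*8)) = -38*(29 + 144*48) = -38*(29 + 6912) = -38*6941 = -263758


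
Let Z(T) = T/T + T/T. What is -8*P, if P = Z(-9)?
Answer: -16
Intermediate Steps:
Z(T) = 2 (Z(T) = 1 + 1 = 2)
P = 2
-8*P = -8*2 = -16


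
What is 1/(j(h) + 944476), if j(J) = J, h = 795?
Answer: 1/945271 ≈ 1.0579e-6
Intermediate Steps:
1/(j(h) + 944476) = 1/(795 + 944476) = 1/945271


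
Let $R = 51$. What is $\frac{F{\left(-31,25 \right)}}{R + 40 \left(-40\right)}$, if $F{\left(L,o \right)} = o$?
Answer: $- \frac{25}{1549} \approx -0.016139$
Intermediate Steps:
$\frac{F{\left(-31,25 \right)}}{R + 40 \left(-40\right)} = \frac{25}{51 + 40 \left(-40\right)} = \frac{25}{51 - 1600} = \frac{25}{-1549} = 25 \left(- \frac{1}{1549}\right) = - \frac{25}{1549}$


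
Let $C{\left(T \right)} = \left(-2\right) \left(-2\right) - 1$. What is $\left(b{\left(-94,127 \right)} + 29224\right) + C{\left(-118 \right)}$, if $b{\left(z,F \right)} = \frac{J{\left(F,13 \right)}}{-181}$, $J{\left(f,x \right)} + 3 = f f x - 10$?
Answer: $\frac{5080423}{181} \approx 28069.0$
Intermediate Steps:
$C{\left(T \right)} = 3$ ($C{\left(T \right)} = 4 - 1 = 3$)
$J{\left(f,x \right)} = -13 + x f^{2}$ ($J{\left(f,x \right)} = -3 + \left(f f x - 10\right) = -3 + \left(f^{2} x - 10\right) = -3 + \left(x f^{2} - 10\right) = -3 + \left(-10 + x f^{2}\right) = -13 + x f^{2}$)
$b{\left(z,F \right)} = \frac{13}{181} - \frac{13 F^{2}}{181}$ ($b{\left(z,F \right)} = \frac{-13 + 13 F^{2}}{-181} = \left(-13 + 13 F^{2}\right) \left(- \frac{1}{181}\right) = \frac{13}{181} - \frac{13 F^{2}}{181}$)
$\left(b{\left(-94,127 \right)} + 29224\right) + C{\left(-118 \right)} = \left(\left(\frac{13}{181} - \frac{13 \cdot 127^{2}}{181}\right) + 29224\right) + 3 = \left(\left(\frac{13}{181} - \frac{209677}{181}\right) + 29224\right) + 3 = \left(- \frac{209664}{181} + 29224\right) + 3 = \frac{5079880}{181} + 3 = \frac{5080423}{181}$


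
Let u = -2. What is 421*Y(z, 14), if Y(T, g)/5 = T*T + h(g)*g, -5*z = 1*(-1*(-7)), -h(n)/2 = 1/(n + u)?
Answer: -11788/15 ≈ -785.87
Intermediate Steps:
h(n) = -2/(-2 + n) (h(n) = -2/(n - 2) = -2/(-2 + n))
z = -7/5 (z = -(-1*(-7))/5 = -7/5 ≈ -1.4000)
Y(T, g) = 5*T² - 10*g/(-2 + g) (Y(T, g) = 5*(T*T + (-2/(-2 + g))*g) = 5*(T² - 2*g/(-2 + g)) = 5*T² - 10*g/(-2 + g))
421*Y(z, 14) = 421*(5*(-2*14 + (-7/5)²*(-2 + 14))/(-2 + 14)) = 421*(5*(-28 + (49/25)*12)/12) = 421*(5*(1/12)*(-28 + 588/25)) = 421*(5*(1/12)*(-112/25)) = 421*(-28/15) = -11788/15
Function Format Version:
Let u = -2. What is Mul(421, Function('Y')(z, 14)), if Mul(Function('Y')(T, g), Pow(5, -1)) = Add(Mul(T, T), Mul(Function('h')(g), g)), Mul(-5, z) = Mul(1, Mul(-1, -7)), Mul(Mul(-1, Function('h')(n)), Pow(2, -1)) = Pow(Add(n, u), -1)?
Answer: Rational(-11788, 15) ≈ -785.87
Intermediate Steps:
Function('h')(n) = Mul(-2, Pow(Add(-2, n), -1)) (Function('h')(n) = Mul(-2, Pow(Add(n, -2), -1)) = Mul(-2, Pow(Add(-2, n), -1)))
z = Rational(-7, 5) (z = Mul(Rational(-1, 5), Mul(1, Mul(-1, -7))) = Mul(Rational(-1, 5), Mul(1, 7)) = Mul(Rational(-1, 5), 7) = Rational(-7, 5) ≈ -1.4000)
Function('Y')(T, g) = Add(Mul(5, Pow(T, 2)), Mul(-10, g, Pow(Add(-2, g), -1))) (Function('Y')(T, g) = Mul(5, Add(Mul(T, T), Mul(Mul(-2, Pow(Add(-2, g), -1)), g))) = Mul(5, Add(Pow(T, 2), Mul(-2, g, Pow(Add(-2, g), -1)))) = Add(Mul(5, Pow(T, 2)), Mul(-10, g, Pow(Add(-2, g), -1))))
Mul(421, Function('Y')(z, 14)) = Mul(421, Mul(5, Pow(Add(-2, 14), -1), Add(Mul(-2, 14), Mul(Pow(Rational(-7, 5), 2), Add(-2, 14))))) = Mul(421, Mul(5, Pow(12, -1), Add(-28, Mul(Rational(49, 25), 12)))) = Mul(421, Mul(5, Rational(1, 12), Add(-28, Rational(588, 25)))) = Mul(421, Mul(5, Rational(1, 12), Rational(-112, 25))) = Mul(421, Rational(-28, 15)) = Rational(-11788, 15)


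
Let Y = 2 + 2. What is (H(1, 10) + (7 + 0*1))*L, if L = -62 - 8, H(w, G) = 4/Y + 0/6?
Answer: -560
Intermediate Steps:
Y = 4
H(w, G) = 1 (H(w, G) = 4/4 + 0/6 = 4*(1/4) + 0*(1/6) = 1 + 0 = 1)
L = -70
(H(1, 10) + (7 + 0*1))*L = (1 + (7 + 0*1))*(-70) = (1 + (7 + 0))*(-70) = (1 + 7)*(-70) = 8*(-70) = -560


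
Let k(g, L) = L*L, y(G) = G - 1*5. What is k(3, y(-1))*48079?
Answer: 1730844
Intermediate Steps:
y(G) = -5 + G (y(G) = G - 5 = -5 + G)
k(g, L) = L²
k(3, y(-1))*48079 = (-5 - 1)²*48079 = (-6)²*48079 = 36*48079 = 1730844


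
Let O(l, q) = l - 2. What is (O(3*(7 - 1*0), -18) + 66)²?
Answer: 7225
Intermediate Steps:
O(l, q) = -2 + l
(O(3*(7 - 1*0), -18) + 66)² = ((-2 + 3*(7 - 1*0)) + 66)² = ((-2 + 3*(7 + 0)) + 66)² = ((-2 + 3*7) + 66)² = ((-2 + 21) + 66)² = (19 + 66)² = 85² = 7225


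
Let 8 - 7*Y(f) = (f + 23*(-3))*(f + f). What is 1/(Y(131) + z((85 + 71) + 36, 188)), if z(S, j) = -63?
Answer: -7/16677 ≈ -0.00041974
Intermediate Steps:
Y(f) = 8/7 - 2*f*(-69 + f)/7 (Y(f) = 8/7 - (f + 23*(-3))*(f + f)/7 = 8/7 - (f - 69)*2*f/7 = 8/7 - (-69 + f)*2*f/7 = 8/7 - 2*f*(-69 + f)/7)
1/(Y(131) + z((85 + 71) + 36, 188)) = 1/((8/7 - 2/7*131**2 + (138/7)*131) - 63) = 1/((8/7 - 2/7*17161 + 18078/7) - 63) = 1/((8/7 - 34322/7 + 18078/7) - 63) = 1/(-16236/7 - 63) = 1/(-16677/7) = -7/16677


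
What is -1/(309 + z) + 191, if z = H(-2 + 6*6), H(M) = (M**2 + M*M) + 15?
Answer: 503475/2636 ≈ 191.00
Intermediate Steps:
H(M) = 15 + 2*M**2 (H(M) = (M**2 + M**2) + 15 = 2*M**2 + 15 = 15 + 2*M**2)
z = 2327 (z = 15 + 2*(-2 + 6*6)**2 = 15 + 2*(-2 + 36)**2 = 15 + 2*34**2 = 15 + 2*1156 = 15 + 2312 = 2327)
-1/(309 + z) + 191 = -1/(309 + 2327) + 191 = -1/2636 + 191 = 503475/2636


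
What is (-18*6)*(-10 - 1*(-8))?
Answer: 216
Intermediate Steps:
(-18*6)*(-10 - 1*(-8)) = -108*(-10 + 8) = -108*(-2) = 216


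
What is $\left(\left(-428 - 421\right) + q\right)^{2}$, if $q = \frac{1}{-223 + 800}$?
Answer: $\frac{239974576384}{332929} \approx 7.208 \cdot 10^{5}$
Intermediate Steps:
$q = \frac{1}{577} \approx 0.0017331$
$\left(\left(-428 - 421\right) + q\right)^{2} = \left(\left(-428 - 421\right) + \frac{1}{577}\right)^{2} = \left(-849 + \frac{1}{577}\right)^{2} = \left(- \frac{489872}{577}\right)^{2} = \frac{239974576384}{332929}$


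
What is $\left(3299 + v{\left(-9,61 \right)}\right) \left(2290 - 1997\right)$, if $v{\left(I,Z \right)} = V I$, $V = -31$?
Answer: $1048354$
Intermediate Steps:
$v{\left(I,Z \right)} = - 31 I$
$\left(3299 + v{\left(-9,61 \right)}\right) \left(2290 - 1997\right) = \left(3299 - -279\right) \left(2290 - 1997\right) = \left(3299 + 279\right) 293 = 3578 \cdot 293 = 1048354$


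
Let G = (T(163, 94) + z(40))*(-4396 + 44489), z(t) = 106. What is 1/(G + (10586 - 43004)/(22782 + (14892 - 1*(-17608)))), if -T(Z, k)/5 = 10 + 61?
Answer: -27641/275944458846 ≈ -1.0017e-7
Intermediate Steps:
T(Z, k) = -355 (T(Z, k) = -5*(10 + 61) = -5*71 = -355)
G = -9983157 (G = (-355 + 106)*(-4396 + 44489) = -249*40093 = -9983157)
1/(G + (10586 - 43004)/(22782 + (14892 - 1*(-17608)))) = 1/(-9983157 + (10586 - 43004)/(22782 + (14892 - 1*(-17608)))) = 1/(-9983157 - 32418/(22782 + (14892 + 17608))) = 1/(-9983157 - 32418/(22782 + 32500)) = 1/(-9983157 - 32418/55282) = 1/(-9983157 - 32418*1/55282) = 1/(-9983157 - 16209/27641) = 1/(-275944458846/27641) = -27641/275944458846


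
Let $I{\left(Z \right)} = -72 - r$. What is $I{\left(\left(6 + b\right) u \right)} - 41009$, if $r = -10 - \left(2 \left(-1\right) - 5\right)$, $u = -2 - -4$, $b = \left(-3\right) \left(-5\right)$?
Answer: $-41078$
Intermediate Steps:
$b = 15$
$u = 2$ ($u = -2 + 4 = 2$)
$r = -3$ ($r = -10 - \left(-2 - 5\right) = -10 - -7 = -10 + 7 = -3$)
$I{\left(Z \right)} = -69$ ($I{\left(Z \right)} = -72 - -3 = -72 + 3 = -69$)
$I{\left(\left(6 + b\right) u \right)} - 41009 = -69 - 41009 = -41078$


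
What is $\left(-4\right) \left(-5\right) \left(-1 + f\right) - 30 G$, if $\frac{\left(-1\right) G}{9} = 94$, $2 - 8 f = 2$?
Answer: $25360$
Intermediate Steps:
$f = 0$ ($f = \frac{1}{4} - \frac{1}{4} = 0$)
$G = -846$ ($G = \left(-9\right) 94 = -846$)
$\left(-4\right) \left(-5\right) \left(-1 + f\right) - 30 G = \left(-4\right) \left(-5\right) \left(-1 + 0\right) - -25380 = 20 \left(-1\right) + 25380 = -20 + 25380 = 25360$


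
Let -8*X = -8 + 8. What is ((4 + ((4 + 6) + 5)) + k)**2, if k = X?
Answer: 361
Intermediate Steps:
X = 0 (X = -(-8 + 8)/8 = -1/8*0 = 0)
k = 0
((4 + ((4 + 6) + 5)) + k)**2 = ((4 + ((4 + 6) + 5)) + 0)**2 = ((4 + (10 + 5)) + 0)**2 = ((4 + 15) + 0)**2 = (19 + 0)**2 = 19**2 = 361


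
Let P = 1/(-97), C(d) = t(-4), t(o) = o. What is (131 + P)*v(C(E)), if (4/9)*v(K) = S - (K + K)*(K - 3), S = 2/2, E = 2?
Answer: -3144735/194 ≈ -16210.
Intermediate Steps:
C(d) = -4
P = -1/97 ≈ -0.010309
S = 1 (S = 2*(½) = 1)
v(K) = 9/4 - 9*K*(-3 + K)/2 (v(K) = 9*(1 - (K + K)*(K - 3))/4 = 9*(1 - 2*K*(-3 + K))/4 = 9/4 - 9*K*(-3 + K)/2)
(131 + P)*v(C(E)) = (131 - 1/97)*(9/4 - 9/2*(-4)² + (27/2)*(-4)) = 12706*(9/4 - 9/2*16 - 54)/97 = 12706*(9/4 - 72 - 54)/97 = (12706/97)*(-495/4) = -3144735/194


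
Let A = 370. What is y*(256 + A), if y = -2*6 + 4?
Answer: -5008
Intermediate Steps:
y = -8 (y = -12 + 4 = -8)
y*(256 + A) = -8*(256 + 370) = -8*626 = -5008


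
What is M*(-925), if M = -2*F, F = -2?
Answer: -3700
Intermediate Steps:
M = 4 (M = -2*(-2) = 4)
M*(-925) = 4*(-925) = -3700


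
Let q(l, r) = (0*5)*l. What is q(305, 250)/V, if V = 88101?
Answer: 0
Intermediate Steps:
q(l, r) = 0 (q(l, r) = 0*l = 0)
q(305, 250)/V = 0/88101 = 0*(1/88101) = 0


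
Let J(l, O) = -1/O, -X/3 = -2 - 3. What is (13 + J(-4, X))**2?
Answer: 37636/225 ≈ 167.27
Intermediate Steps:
X = 15 (X = -3*(-2 - 3) = -3*(-5) = 15)
(13 + J(-4, X))**2 = (13 - 1/15)**2 = (194/15)**2 = 37636/225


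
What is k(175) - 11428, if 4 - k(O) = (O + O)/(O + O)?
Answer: -11425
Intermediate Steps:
k(O) = 3 (k(O) = 4 - (O + O)/(O + O) = 4 - 2*O/(2*O) = 4 - 2*O*1/(2*O) = 4 - 1*1 = 4 - 1 = 3)
k(175) - 11428 = 3 - 11428 = -11425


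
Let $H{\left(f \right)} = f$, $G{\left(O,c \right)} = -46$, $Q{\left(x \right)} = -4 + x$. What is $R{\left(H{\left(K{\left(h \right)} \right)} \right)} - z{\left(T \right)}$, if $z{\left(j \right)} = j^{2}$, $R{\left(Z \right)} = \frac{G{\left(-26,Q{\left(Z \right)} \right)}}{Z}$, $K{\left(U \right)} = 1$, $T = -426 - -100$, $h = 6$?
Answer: $-106322$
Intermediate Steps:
$T = -326$ ($T = -426 + 100 = -326$)
$R{\left(Z \right)} = - \frac{46}{Z}$
$R{\left(H{\left(K{\left(h \right)} \right)} \right)} - z{\left(T \right)} = - \frac{46}{1} - \left(-326\right)^{2} = \left(-46\right) 1 - 106276 = -46 - 106276 = -106322$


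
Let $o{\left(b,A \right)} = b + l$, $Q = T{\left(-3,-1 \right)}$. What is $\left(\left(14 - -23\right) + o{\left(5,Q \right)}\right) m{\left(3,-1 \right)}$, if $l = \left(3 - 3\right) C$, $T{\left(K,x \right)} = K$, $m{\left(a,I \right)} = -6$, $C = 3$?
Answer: $-252$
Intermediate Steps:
$l = 0$ ($l = \left(3 - 3\right) 3 = 0 \cdot 3 = 0$)
$Q = -3$
$o{\left(b,A \right)} = b$ ($o{\left(b,A \right)} = b + 0 = b$)
$\left(\left(14 - -23\right) + o{\left(5,Q \right)}\right) m{\left(3,-1 \right)} = \left(\left(14 - -23\right) + 5\right) \left(-6\right) = \left(\left(14 + 23\right) + 5\right) \left(-6\right) = \left(37 + 5\right) \left(-6\right) = 42 \left(-6\right) = -252$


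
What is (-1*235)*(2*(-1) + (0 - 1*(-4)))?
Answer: -470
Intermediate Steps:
(-1*235)*(2*(-1) + (0 - 1*(-4))) = -235*(-2 + (0 + 4)) = -235*(-2 + 4) = -235*2 = -470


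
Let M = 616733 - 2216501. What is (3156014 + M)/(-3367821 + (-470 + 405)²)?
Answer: -778123/1681798 ≈ -0.46267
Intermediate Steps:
M = -1599768
(3156014 + M)/(-3367821 + (-470 + 405)²) = (3156014 - 1599768)/(-3367821 + (-470 + 405)²) = 1556246/(-3367821 + (-65)²) = 1556246/(-3367821 + 4225) = 1556246/(-3363596) = 1556246*(-1/3363596) = -778123/1681798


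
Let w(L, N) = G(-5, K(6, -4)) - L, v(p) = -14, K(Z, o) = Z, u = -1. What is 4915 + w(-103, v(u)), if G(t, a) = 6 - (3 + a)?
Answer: 5015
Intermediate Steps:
G(t, a) = 3 - a (G(t, a) = 6 + (-3 - a) = 3 - a)
w(L, N) = -3 - L (w(L, N) = (3 - 1*6) - L = (3 - 6) - L = -3 - L)
4915 + w(-103, v(u)) = 4915 + (-3 - 1*(-103)) = 4915 + (-3 + 103) = 4915 + 100 = 5015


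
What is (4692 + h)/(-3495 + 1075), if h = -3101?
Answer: -1591/2420 ≈ -0.65744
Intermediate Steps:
(4692 + h)/(-3495 + 1075) = (4692 - 3101)/(-3495 + 1075) = 1591/(-2420) = 1591*(-1/2420) = -1591/2420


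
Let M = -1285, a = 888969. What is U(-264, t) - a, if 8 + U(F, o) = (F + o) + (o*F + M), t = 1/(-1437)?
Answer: -1279685599/1437 ≈ -8.9053e+5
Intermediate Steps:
t = -1/1437 ≈ -0.00069589
U(F, o) = -1293 + F + o + F*o (U(F, o) = -8 + ((F + o) + (o*F - 1285)) = -8 + ((F + o) + (F*o - 1285)) = -8 + ((F + o) + (-1285 + F*o)) = -8 + (-1285 + F + o + F*o) = -1293 + F + o + F*o)
U(-264, t) - a = (-1293 - 264 - 1/1437 - 264*(-1/1437)) - 1*888969 = (-1293 - 264 - 1/1437 + 88/479) - 888969 = -2237146/1437 - 888969 = -1279685599/1437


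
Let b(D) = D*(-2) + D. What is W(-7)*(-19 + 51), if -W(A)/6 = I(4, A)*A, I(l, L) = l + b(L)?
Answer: 14784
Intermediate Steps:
b(D) = -D (b(D) = -2*D + D = -D)
I(l, L) = l - L
W(A) = -6*A*(4 - A) (W(A) = -6*(4 - A)*A = -6*A*(4 - A))
W(-7)*(-19 + 51) = (6*(-7)*(-4 - 7))*(-19 + 51) = (6*(-7)*(-11))*32 = 462*32 = 14784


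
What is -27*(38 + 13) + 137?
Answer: -1240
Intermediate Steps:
-27*(38 + 13) + 137 = -27*51 + 137 = -1377 + 137 = -1240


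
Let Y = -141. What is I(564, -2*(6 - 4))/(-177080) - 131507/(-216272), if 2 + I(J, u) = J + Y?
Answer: 2899526131/4787180720 ≈ 0.60569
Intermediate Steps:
I(J, u) = -143 + J (I(J, u) = -2 + (J - 141) = -2 + (-141 + J) = -143 + J)
I(564, -2*(6 - 4))/(-177080) - 131507/(-216272) = (-143 + 564)/(-177080) - 131507/(-216272) = 421*(-1/177080) - 131507*(-1/216272) = -421/177080 + 131507/216272 = 2899526131/4787180720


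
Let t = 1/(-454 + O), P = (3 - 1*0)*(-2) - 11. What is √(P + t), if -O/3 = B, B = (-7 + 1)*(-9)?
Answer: I*√1612842/308 ≈ 4.1233*I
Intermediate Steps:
B = 54 (B = -6*(-9) = 54)
O = -162 (O = -3*54 = -162)
P = -17 (P = (3 + 0)*(-2) - 11 = 3*(-2) - 11 = -6 - 11 = -17)
t = -1/616 (t = 1/(-454 - 162) = 1/(-616) = -1/616 ≈ -0.0016234)
√(P + t) = √(-17 - 1/616) = √(-10473/616) = I*√1612842/308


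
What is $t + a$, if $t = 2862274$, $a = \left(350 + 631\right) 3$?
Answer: $2865217$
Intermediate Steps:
$a = 2943$ ($a = 981 \cdot 3 = 2943$)
$t + a = 2862274 + 2943 = 2865217$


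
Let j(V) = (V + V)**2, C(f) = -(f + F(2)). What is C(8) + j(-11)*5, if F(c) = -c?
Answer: 2414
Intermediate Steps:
C(f) = 2 - f (C(f) = -(f - 1*2) = -(f - 2) = -(-2 + f) = 2 - f)
j(V) = 4*V**2 (j(V) = (2*V)**2 = 4*V**2)
C(8) + j(-11)*5 = (2 - 1*8) + (4*(-11)**2)*5 = (2 - 8) + (4*121)*5 = -6 + 484*5 = -6 + 2420 = 2414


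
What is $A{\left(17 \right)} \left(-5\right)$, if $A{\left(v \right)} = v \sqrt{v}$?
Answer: $- 85 \sqrt{17} \approx -350.46$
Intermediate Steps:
$A{\left(v \right)} = v^{\frac{3}{2}}$
$A{\left(17 \right)} \left(-5\right) = 17^{\frac{3}{2}} \left(-5\right) = 17 \sqrt{17} \left(-5\right) = - 85 \sqrt{17}$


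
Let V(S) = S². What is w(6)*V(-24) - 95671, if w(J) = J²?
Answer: -74935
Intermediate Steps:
w(6)*V(-24) - 95671 = 6²*(-24)² - 95671 = 36*576 - 95671 = 20736 - 95671 = -74935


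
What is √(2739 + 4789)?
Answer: 2*√1882 ≈ 86.764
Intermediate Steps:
√(2739 + 4789) = √7528 = 2*√1882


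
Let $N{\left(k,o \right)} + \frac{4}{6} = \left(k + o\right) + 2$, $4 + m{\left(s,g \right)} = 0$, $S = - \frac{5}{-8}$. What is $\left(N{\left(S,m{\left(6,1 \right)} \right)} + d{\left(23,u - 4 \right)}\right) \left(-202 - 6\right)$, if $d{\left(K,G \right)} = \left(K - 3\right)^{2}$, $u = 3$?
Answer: $- \frac{248326}{3} \approx -82775.0$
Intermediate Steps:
$S = \frac{5}{8}$ ($S = \left(-5\right) \left(- \frac{1}{8}\right) = \frac{5}{8} \approx 0.625$)
$m{\left(s,g \right)} = -4$ ($m{\left(s,g \right)} = -4 + 0 = -4$)
$N{\left(k,o \right)} = \frac{4}{3} + k + o$ ($N{\left(k,o \right)} = - \frac{2}{3} + \left(\left(k + o\right) + 2\right) = - \frac{2}{3} + \left(2 + k + o\right) = \frac{4}{3} + k + o$)
$d{\left(K,G \right)} = \left(-3 + K\right)^{2}$
$\left(N{\left(S,m{\left(6,1 \right)} \right)} + d{\left(23,u - 4 \right)}\right) \left(-202 - 6\right) = \left(\left(\frac{4}{3} + \frac{5}{8} - 4\right) + \left(-3 + 23\right)^{2}\right) \left(-202 - 6\right) = \left(- \frac{49}{24} + 20^{2}\right) \left(-208\right) = \left(- \frac{49}{24} + 400\right) \left(-208\right) = \frac{9551}{24} \left(-208\right) = - \frac{248326}{3}$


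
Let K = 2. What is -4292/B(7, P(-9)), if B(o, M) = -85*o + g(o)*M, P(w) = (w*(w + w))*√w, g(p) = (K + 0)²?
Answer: 2553740/4133161 + 8343648*I/4133161 ≈ 0.61787 + 2.0187*I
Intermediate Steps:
g(p) = 4 (g(p) = (2 + 0)² = 2² = 4)
P(w) = 2*w^(5/2) (P(w) = (w*(2*w))*√w = (2*w²)*√w = 2*w^(5/2))
B(o, M) = -85*o + 4*M
-4292/B(7, P(-9)) = -4292/(-85*7 + 4*(2*(-9)^(5/2))) = -4292/(-595 + 4*(2*(243*I))) = -4292/(-595 + 4*(486*I)) = -4292*(-595 - 1944*I)/4133161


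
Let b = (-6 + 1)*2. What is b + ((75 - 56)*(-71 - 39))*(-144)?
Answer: 300950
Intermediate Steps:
b = -10 (b = -5*2 = -10)
b + ((75 - 56)*(-71 - 39))*(-144) = -10 + ((75 - 56)*(-71 - 39))*(-144) = -10 + (19*(-110))*(-144) = -10 - 2090*(-144) = -10 + 300960 = 300950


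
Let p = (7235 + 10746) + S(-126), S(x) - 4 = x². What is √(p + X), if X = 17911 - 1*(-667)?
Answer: √52439 ≈ 229.00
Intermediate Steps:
S(x) = 4 + x²
X = 18578 (X = 17911 + 667 = 18578)
p = 33861 (p = (7235 + 10746) + (4 + (-126)²) = 17981 + (4 + 15876) = 17981 + 15880 = 33861)
√(p + X) = √(33861 + 18578) = √52439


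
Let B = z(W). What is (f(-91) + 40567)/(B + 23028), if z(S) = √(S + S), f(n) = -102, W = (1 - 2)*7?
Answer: 465914010/265144399 - 40465*I*√14/530288798 ≈ 1.7572 - 0.00028552*I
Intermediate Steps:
W = -7 (W = -1*7 = -7)
z(S) = √2*√S (z(S) = √(2*S) = √2*√S)
B = I*√14 (B = √2*√(-7) = √2*(I*√7) = I*√14 ≈ 3.7417*I)
(f(-91) + 40567)/(B + 23028) = (-102 + 40567)/(I*√14 + 23028) = 40465/(23028 + I*√14)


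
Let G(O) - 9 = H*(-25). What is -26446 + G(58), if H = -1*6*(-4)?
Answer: -27037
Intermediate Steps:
H = 24 (H = -6*(-4) = 24)
G(O) = -591 (G(O) = 9 + 24*(-25) = 9 - 600 = -591)
-26446 + G(58) = -26446 - 591 = -27037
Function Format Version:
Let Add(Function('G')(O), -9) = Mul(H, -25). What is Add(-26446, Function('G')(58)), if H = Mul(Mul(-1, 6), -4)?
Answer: -27037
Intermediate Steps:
H = 24 (H = Mul(-6, -4) = 24)
Function('G')(O) = -591 (Function('G')(O) = Add(9, Mul(24, -25)) = Add(9, -600) = -591)
Add(-26446, Function('G')(58)) = Add(-26446, -591) = -27037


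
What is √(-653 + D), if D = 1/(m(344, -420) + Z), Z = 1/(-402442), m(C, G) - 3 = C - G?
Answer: I*√62217081684302606611/308673013 ≈ 25.554*I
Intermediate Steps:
m(C, G) = 3 + C - G (m(C, G) = 3 + (C - G) = 3 + C - G)
Z = -1/402442 ≈ -2.4848e-6
D = 402442/308673013 (D = 1/((3 + 344 - 1*(-420)) - 1/402442) = 1/((3 + 344 + 420) - 1/402442) = 1/(767 - 1/402442) = 1/(308673013/402442) = 402442/308673013 ≈ 0.0013038)
√(-653 + D) = √(-653 + 402442/308673013) = √(-201563075047/308673013) = I*√62217081684302606611/308673013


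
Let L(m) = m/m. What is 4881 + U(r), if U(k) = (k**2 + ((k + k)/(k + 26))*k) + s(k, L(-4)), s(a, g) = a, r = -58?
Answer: 31907/4 ≈ 7976.8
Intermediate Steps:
L(m) = 1
U(k) = k + k**2 + 2*k**2/(26 + k) (U(k) = (k**2 + ((k + k)/(k + 26))*k) + k = (k**2 + ((2*k)/(26 + k))*k) + k = (k**2 + (2*k/(26 + k))*k) + k = (k**2 + 2*k**2/(26 + k)) + k = k + k**2 + 2*k**2/(26 + k))
4881 + U(r) = 4881 - 58*(26 + (-58)**2 + 29*(-58))/(26 - 58) = 4881 - 58*(26 + 3364 - 1682)/(-32) = 4881 - 58*(-1/32)*1708 = 4881 + 12383/4 = 31907/4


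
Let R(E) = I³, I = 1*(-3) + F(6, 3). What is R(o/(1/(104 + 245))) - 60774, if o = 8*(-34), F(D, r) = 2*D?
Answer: -60045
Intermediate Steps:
o = -272
I = 9 (I = 1*(-3) + 2*6 = -3 + 12 = 9)
R(E) = 729 (R(E) = 9³ = 729)
R(o/(1/(104 + 245))) - 60774 = 729 - 60774 = -60045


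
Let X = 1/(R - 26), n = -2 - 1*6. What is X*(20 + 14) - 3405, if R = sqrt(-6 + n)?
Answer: -1175167/345 - 17*I*sqrt(14)/345 ≈ -3406.3 - 0.18437*I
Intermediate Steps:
n = -8 (n = -2 - 6 = -8)
R = I*sqrt(14) (R = sqrt(-6 - 8) = sqrt(-14) = I*sqrt(14) ≈ 3.7417*I)
X = 1/(-26 + I*sqrt(14)) (X = 1/(I*sqrt(14) - 26) = 1/(-26 + I*sqrt(14)) ≈ -0.037681 - 0.0054227*I)
X*(20 + 14) - 3405 = (-13/345 - I*sqrt(14)/690)*(20 + 14) - 3405 = (-13/345 - I*sqrt(14)/690)*34 - 3405 = (-442/345 - 17*I*sqrt(14)/345) - 3405 = -1175167/345 - 17*I*sqrt(14)/345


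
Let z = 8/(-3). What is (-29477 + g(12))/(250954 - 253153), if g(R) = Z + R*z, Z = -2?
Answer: 9837/733 ≈ 13.420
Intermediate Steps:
z = -8/3 (z = 8*(-⅓) = -8/3 ≈ -2.6667)
g(R) = -2 - 8*R/3 (g(R) = -2 + R*(-8/3) = -2 - 8*R/3)
(-29477 + g(12))/(250954 - 253153) = (-29477 + (-2 - 8/3*12))/(250954 - 253153) = (-29477 + (-2 - 32))/(-2199) = (-29477 - 34)*(-1/2199) = -29511*(-1/2199) = 9837/733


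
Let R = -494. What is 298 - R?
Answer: 792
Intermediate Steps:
298 - R = 298 - 1*(-494) = 298 + 494 = 792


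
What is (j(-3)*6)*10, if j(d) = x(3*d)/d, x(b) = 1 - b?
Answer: -200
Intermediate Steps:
j(d) = (1 - 3*d)/d
(j(-3)*6)*10 = ((-3 + 1/(-3))*6)*10 = ((-3 - 1/3)*6)*10 = -10/3*6*10 = -20*10 = -200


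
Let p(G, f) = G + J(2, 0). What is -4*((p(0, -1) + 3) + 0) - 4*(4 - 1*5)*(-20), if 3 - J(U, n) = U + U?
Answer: -88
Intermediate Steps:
J(U, n) = 3 - 2*U (J(U, n) = 3 - (U + U) = 3 - 2*U)
p(G, f) = -1 + G (p(G, f) = G + (3 - 2*2) = G + (3 - 4) = G - 1 = -1 + G)
-4*((p(0, -1) + 3) + 0) - 4*(4 - 1*5)*(-20) = -4*(((-1 + 0) + 3) + 0) - 4*(4 - 1*5)*(-20) = -4*((-1 + 3) + 0) - 4*(4 - 5)*(-20) = -4*(2 + 0) - 4*(-1)*(-20) = -4*2 + 4*(-20) = -8 - 80 = -88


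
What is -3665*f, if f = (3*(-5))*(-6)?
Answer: -329850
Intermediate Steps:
f = 90 (f = -15*(-6) = 90)
-3665*f = -3665*90 = -329850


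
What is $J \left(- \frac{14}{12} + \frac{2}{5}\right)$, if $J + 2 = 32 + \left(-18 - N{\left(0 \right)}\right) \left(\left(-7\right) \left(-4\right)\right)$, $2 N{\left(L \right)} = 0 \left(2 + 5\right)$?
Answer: $\frac{1817}{5} \approx 363.4$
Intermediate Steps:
$N{\left(L \right)} = 0$ ($N{\left(L \right)} = \frac{0 \left(2 + 5\right)}{2} = \frac{0 \cdot 7}{2} = \frac{1}{2} \cdot 0 = 0$)
$J = -474$ ($J = -2 + \left(32 + \left(-18 - 0\right) \left(\left(-7\right) \left(-4\right)\right)\right) = -2 + \left(32 + \left(-18 + 0\right) 28\right) = -2 + \left(32 - 504\right) = -2 - 472 = -474$)
$J \left(- \frac{14}{12} + \frac{2}{5}\right) = - 474 \left(- \frac{14}{12} + \frac{2}{5}\right) = - 474 \left(\left(-14\right) \frac{1}{12} + 2 \cdot \frac{1}{5}\right) = - 474 \left(- \frac{7}{6} + \frac{2}{5}\right) = \left(-474\right) \left(- \frac{23}{30}\right) = \frac{1817}{5}$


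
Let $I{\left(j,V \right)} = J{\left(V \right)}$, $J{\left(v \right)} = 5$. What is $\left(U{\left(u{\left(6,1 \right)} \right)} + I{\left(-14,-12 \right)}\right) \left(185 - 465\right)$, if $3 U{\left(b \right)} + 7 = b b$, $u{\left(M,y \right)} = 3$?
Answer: $- \frac{4760}{3} \approx -1586.7$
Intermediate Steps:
$I{\left(j,V \right)} = 5$
$U{\left(b \right)} = - \frac{7}{3} + \frac{b^{2}}{3}$ ($U{\left(b \right)} = - \frac{7}{3} + \frac{b b}{3} = - \frac{7}{3} + \frac{b^{2}}{3}$)
$\left(U{\left(u{\left(6,1 \right)} \right)} + I{\left(-14,-12 \right)}\right) \left(185 - 465\right) = \left(\left(- \frac{7}{3} + \frac{3^{2}}{3}\right) + 5\right) \left(185 - 465\right) = \left(\left(- \frac{7}{3} + \frac{1}{3} \cdot 9\right) + 5\right) \left(-280\right) = \left(\left(- \frac{7}{3} + 3\right) + 5\right) \left(-280\right) = \left(\frac{2}{3} + 5\right) \left(-280\right) = \frac{17}{3} \left(-280\right) = - \frac{4760}{3}$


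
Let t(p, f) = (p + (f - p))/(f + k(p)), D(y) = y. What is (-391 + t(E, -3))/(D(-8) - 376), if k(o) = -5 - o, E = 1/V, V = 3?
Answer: 4883/4800 ≈ 1.0173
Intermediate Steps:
E = ⅓ (E = 1/3 = ⅓ ≈ 0.33333)
t(p, f) = f/(-5 + f - p) (t(p, f) = (p + (f - p))/(f + (-5 - p)) = f/(-5 + f - p))
(-391 + t(E, -3))/(D(-8) - 376) = (-391 - 1*(-3)/(5 + ⅓ - 1*(-3)))/(-8 - 376) = (-391 - 1*(-3)/(5 + ⅓ + 3))/(-384) = (-391 - 1*(-3)/25/3)*(-1/384) = (-391 - 1*(-3)*3/25)*(-1/384) = (-391 + 9/25)*(-1/384) = -9766/25*(-1/384) = 4883/4800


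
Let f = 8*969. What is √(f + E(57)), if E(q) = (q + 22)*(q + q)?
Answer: 21*√38 ≈ 129.45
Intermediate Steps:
E(q) = 2*q*(22 + q) (E(q) = (22 + q)*(2*q) = 2*q*(22 + q))
f = 7752
√(f + E(57)) = √(7752 + 2*57*(22 + 57)) = √(7752 + 2*57*79) = √(7752 + 9006) = √16758 = 21*√38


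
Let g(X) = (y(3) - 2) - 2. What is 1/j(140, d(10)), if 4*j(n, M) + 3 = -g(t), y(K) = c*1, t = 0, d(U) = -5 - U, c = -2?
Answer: 4/3 ≈ 1.3333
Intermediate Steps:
y(K) = -2 (y(K) = -2*1 = -2)
g(X) = -6 (g(X) = (-2 - 2) - 2 = -4 - 2 = -6)
j(n, M) = 3/4 (j(n, M) = -3/4 + (-1*(-6))/4 = -3/4 + (1/4)*6 = -3/4 + 3/2 = 3/4)
1/j(140, d(10)) = 1/(3/4) = 4/3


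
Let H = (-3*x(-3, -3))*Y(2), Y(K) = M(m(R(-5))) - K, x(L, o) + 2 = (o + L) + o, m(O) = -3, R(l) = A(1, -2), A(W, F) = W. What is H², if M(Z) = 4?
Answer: 4356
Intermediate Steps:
R(l) = 1
x(L, o) = -2 + L + 2*o (x(L, o) = -2 + ((o + L) + o) = -2 + ((L + o) + o) = -2 + (L + 2*o) = -2 + L + 2*o)
Y(K) = 4 - K
H = 66 (H = (-3*(-2 - 3 + 2*(-3)))*(4 - 1*2) = (-3*(-2 - 3 - 6))*(4 - 2) = -3*(-11)*2 = 33*2 = 66)
H² = 66² = 4356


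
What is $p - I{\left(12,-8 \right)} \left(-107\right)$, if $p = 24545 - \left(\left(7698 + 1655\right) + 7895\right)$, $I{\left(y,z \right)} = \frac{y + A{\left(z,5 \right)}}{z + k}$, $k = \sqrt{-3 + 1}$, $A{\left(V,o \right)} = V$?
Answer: $\frac{239089}{33} - \frac{214 i \sqrt{2}}{33} \approx 7245.1 - 9.171 i$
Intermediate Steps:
$k = i \sqrt{2}$ ($k = \sqrt{-2} = i \sqrt{2} \approx 1.4142 i$)
$I{\left(y,z \right)} = \frac{y + z}{z + i \sqrt{2}}$
$p = 7297$ ($p = 24545 - \left(9353 + 7895\right) = 24545 - 17248 = 7297$)
$p - I{\left(12,-8 \right)} \left(-107\right) = 7297 - \frac{12 - 8}{-8 + i \sqrt{2}} \left(-107\right) = 7297 - \frac{1}{-8 + i \sqrt{2}} \cdot 4 \left(-107\right) = 7297 - \frac{4}{-8 + i \sqrt{2}} \left(-107\right) = 7297 - - \frac{428}{-8 + i \sqrt{2}} = 7297 + \frac{428}{-8 + i \sqrt{2}}$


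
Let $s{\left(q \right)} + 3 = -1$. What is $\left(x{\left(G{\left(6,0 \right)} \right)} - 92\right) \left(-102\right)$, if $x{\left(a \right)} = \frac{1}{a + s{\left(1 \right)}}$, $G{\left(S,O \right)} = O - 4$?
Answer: $\frac{37587}{4} \approx 9396.8$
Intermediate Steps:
$G{\left(S,O \right)} = -4 + O$
$s{\left(q \right)} = -4$ ($s{\left(q \right)} = -3 - 1 = -4$)
$x{\left(a \right)} = \frac{1}{-4 + a}$ ($x{\left(a \right)} = \frac{1}{a - 4} = \frac{1}{-4 + a}$)
$\left(x{\left(G{\left(6,0 \right)} \right)} - 92\right) \left(-102\right) = \left(\frac{1}{-4 + \left(-4 + 0\right)} - 92\right) \left(-102\right) = \left(\frac{1}{-4 - 4} - 92\right) \left(-102\right) = \left(\frac{1}{-8} - 92\right) \left(-102\right) = \left(- \frac{1}{8} - 92\right) \left(-102\right) = \left(- \frac{737}{8}\right) \left(-102\right) = \frac{37587}{4}$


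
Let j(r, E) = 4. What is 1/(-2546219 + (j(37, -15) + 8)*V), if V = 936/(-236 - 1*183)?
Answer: -419/1066876993 ≈ -3.9274e-7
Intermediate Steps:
V = -936/419 (V = 936/(-236 - 183) = 936/(-419) = 936*(-1/419) = -936/419 ≈ -2.2339)
1/(-2546219 + (j(37, -15) + 8)*V) = 1/(-2546219 + (4 + 8)*(-936/419)) = 1/(-2546219 + 12*(-936/419)) = 1/(-2546219 - 11232/419) = 1/(-1066876993/419) = -419/1066876993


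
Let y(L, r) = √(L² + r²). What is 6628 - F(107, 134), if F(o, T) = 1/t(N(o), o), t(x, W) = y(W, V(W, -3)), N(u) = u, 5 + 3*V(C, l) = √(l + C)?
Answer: 6628 - 3*√10/(10*√(10317 - 2*√26)) ≈ 6628.0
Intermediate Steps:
V(C, l) = -5/3 + √(C + l)/3 (V(C, l) = -5/3 + √(l + C)/3 = -5/3 + √(C + l)/3)
t(x, W) = √(W² + (-5/3 + √(-3 + W)/3)²) (t(x, W) = √(W² + (-5/3 + √(W - 3)/3)²) = √(W² + (-5/3 + √(-3 + W)/3)²))
F(o, T) = 3/√((-5 + √(-3 + o))² + 9*o²) (F(o, T) = 1/(√((-5 + √(-3 + o))² + 9*o²)/3) = 3/√((-5 + √(-3 + o))² + 9*o²))
6628 - F(107, 134) = 6628 - 3/√((-5 + √(-3 + 107))² + 9*107²) = 6628 - 3/√((-5 + √104)² + 9*11449) = 6628 - 3/√((-5 + 2*√26)² + 103041) = 6628 - 3/√(103041 + (-5 + 2*√26)²)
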